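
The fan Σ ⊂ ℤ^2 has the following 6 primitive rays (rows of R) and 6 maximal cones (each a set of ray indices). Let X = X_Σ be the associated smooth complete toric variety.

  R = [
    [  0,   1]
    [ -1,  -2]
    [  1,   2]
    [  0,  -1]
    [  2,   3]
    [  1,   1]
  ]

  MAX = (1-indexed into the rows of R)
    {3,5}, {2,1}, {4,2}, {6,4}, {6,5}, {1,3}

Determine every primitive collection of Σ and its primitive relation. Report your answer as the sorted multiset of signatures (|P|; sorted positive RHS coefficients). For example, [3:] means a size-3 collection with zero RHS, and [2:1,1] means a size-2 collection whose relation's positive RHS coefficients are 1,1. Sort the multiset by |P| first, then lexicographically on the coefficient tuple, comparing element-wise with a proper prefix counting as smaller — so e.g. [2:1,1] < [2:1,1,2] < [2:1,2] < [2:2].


9 collections generate NE(X_Σ); each relation:

  P = {1,4}:  v_{1} + v_{4} = 0  so sig = [2:]
  P = {2,3}:  v_{2} + v_{3} = 0  so sig = [2:]
  P = {1,6}:  v_{1} + v_{6} = v_{3}  so sig = [2:1]
  P = {2,5}:  v_{2} + v_{5} = v_{6}  so sig = [2:1]
  P = {2,6}:  v_{2} + v_{6} = v_{4}  so sig = [2:1]
  P = {3,4}:  v_{3} + v_{4} = v_{6}  so sig = [2:1]
  P = {3,6}:  v_{3} + v_{6} = v_{5}  so sig = [2:1]
  P = {1,5}:  v_{1} + v_{5} = 2·v_{3}  so sig = [2:2]
  P = {4,5}:  v_{4} + v_{5} = 2·v_{6}  so sig = [2:2]

so the primitive-relation signature multiset is
[[2:], [2:], [2:1], [2:1], [2:1], [2:1], [2:1], [2:2], [2:2]]


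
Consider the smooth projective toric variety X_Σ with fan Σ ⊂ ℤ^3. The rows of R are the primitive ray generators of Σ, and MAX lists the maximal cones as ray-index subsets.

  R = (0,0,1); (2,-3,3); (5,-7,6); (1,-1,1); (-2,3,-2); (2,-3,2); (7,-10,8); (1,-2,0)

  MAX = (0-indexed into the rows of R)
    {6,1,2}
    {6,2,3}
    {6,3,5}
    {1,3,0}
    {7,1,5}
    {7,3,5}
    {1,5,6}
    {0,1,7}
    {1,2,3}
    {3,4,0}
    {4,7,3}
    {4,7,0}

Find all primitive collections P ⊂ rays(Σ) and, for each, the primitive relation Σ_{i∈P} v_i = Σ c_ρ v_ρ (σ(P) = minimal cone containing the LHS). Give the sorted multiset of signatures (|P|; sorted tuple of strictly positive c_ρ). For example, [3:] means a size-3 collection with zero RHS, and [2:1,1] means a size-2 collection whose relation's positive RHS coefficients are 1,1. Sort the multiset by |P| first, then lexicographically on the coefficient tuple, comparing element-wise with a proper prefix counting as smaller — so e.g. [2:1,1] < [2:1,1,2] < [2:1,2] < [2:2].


Minimal non-faces — 14 found among 8 rays, 12 max cones:

  P = {4,5}:  v_{4} + v_{5} = 0  ⇒ sig = [2:]
  P = {0,5}:  v_{0} + v_{5} = v_{1}  ⇒ sig = [2:1]
  P = {1,4}:  v_{1} + v_{4} = v_{0}  ⇒ sig = [2:1]
  P = {2,5}:  v_{2} + v_{5} = v_{6}  ⇒ sig = [2:1]
  P = {4,6}:  v_{4} + v_{6} = v_{2}  ⇒ sig = [2:1]
  P = {0,6}:  v_{0} + v_{6} = v_{1} + v_{2}  ⇒ sig = [2:1,1]
  P = {2,4}:  v_{2} + v_{4} = v_{1} + v_{3}  ⇒ sig = [2:1,1]
  P = {0,2}:  v_{0} + v_{2} = 2·v_{1} + v_{3}  ⇒ sig = [2:1,2]
  P = {2,7}:  v_{2} + v_{7} = 3·v_{5}  ⇒ sig = [2:3]
  P = {6,7}:  v_{6} + v_{7} = 4·v_{5}  ⇒ sig = [2:4]
  P = {0,3,7}:  v_{0} + v_{3} + v_{7} = v_{5}  ⇒ sig = [3:1]
  P = {1,3,5}:  v_{1} + v_{3} + v_{5} = v_{2}  ⇒ sig = [3:1]
  P = {1,3,6}:  v_{1} + v_{3} + v_{6} = 2·v_{2}  ⇒ sig = [3:2]
  P = {1,3,7}:  v_{1} + v_{3} + v_{7} = 2·v_{5}  ⇒ sig = [3:2]

Sorted signature multiset PRS(X):
    [2:]
    [2:1]
    [2:1]
    [2:1]
    [2:1]
    [2:1,1]
    [2:1,1]
    [2:1,2]
    [2:3]
    [2:4]
    [3:1]
    [3:1]
    [3:2]
    [3:2]


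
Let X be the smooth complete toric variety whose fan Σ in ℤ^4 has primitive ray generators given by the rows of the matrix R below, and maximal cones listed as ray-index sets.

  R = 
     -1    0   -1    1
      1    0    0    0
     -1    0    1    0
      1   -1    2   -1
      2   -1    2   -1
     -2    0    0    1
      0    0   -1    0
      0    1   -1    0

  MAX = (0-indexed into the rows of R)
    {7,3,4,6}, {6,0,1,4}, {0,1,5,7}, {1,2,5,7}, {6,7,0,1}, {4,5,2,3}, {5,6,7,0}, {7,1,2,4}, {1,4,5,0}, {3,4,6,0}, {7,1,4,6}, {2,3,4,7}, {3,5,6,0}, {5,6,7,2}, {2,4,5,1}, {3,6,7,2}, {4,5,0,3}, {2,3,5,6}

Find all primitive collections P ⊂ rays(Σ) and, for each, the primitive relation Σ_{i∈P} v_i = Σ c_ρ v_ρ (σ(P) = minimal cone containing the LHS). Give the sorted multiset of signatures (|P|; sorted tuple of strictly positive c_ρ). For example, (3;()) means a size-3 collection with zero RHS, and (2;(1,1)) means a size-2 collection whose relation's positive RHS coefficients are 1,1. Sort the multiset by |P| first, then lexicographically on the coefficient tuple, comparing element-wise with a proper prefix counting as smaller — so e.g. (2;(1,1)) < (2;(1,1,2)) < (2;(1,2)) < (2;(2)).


10 minimal non-faces of Δ(Σ) (on 8 rays):

  P = {0,2}:  v_{0} + v_{2} = v_{5}  ⇒ sig = (2;(1))
  P = {1,3}:  v_{1} + v_{3} = v_{4}  ⇒ sig = (2;(1))
  P = {0,3,7}:  v_{0} + v_{3} + v_{7} = 0  ⇒ sig = (3;())
  P = {1,2,6}:  v_{1} + v_{2} + v_{6} = 0  ⇒ sig = (3;())
  P = {0,4,7}:  v_{0} + v_{4} + v_{7} = v_{1}  ⇒ sig = (3;(1))
  P = {1,5,6}:  v_{1} + v_{5} + v_{6} = v_{0}  ⇒ sig = (3;(1))
  P = {2,4,6}:  v_{2} + v_{4} + v_{6} = v_{3}  ⇒ sig = (3;(1))
  P = {3,5,7}:  v_{3} + v_{5} + v_{7} = v_{2}  ⇒ sig = (3;(1))
  P = {4,5,6}:  v_{4} + v_{5} + v_{6} = v_{0} + v_{3}  ⇒ sig = (3;(1,1))
  P = {4,5,7}:  v_{4} + v_{5} + v_{7} = v_{1} + v_{2}  ⇒ sig = (3;(1,1))

Sorted signature multiset PRS(X):
[(2;(1)), (2;(1)), (3;()), (3;()), (3;(1)), (3;(1)), (3;(1)), (3;(1)), (3;(1,1)), (3;(1,1))]


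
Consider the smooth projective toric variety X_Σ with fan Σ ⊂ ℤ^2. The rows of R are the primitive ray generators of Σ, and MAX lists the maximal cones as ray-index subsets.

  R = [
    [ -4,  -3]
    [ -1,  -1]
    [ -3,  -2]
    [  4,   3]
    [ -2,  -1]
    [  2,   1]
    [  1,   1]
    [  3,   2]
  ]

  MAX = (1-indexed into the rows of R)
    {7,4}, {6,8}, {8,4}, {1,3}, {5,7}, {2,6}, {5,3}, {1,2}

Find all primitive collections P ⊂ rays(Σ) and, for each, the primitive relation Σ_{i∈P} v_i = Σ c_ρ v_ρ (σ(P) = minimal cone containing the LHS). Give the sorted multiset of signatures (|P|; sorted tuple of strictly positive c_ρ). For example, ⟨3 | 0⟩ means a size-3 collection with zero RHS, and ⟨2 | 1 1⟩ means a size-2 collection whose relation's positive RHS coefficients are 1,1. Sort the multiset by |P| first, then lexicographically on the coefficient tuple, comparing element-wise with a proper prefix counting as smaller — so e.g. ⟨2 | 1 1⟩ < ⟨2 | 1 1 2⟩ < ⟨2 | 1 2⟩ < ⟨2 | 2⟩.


20 collections generate NE(X_Σ); each relation:

  • {1,4}:  v_{1} + v_{4} = 0 — sig = ⟨2 | 0⟩
  • {2,7}:  v_{2} + v_{7} = 0 — sig = ⟨2 | 0⟩
  • {3,8}:  v_{3} + v_{8} = 0 — sig = ⟨2 | 0⟩
  • {5,6}:  v_{5} + v_{6} = 0 — sig = ⟨2 | 0⟩
  • {1,7}:  v_{1} + v_{7} = v_{3} — sig = ⟨2 | 1⟩
  • {1,8}:  v_{1} + v_{8} = v_{2} — sig = ⟨2 | 1⟩
  • {2,3}:  v_{2} + v_{3} = v_{1} — sig = ⟨2 | 1⟩
  • {2,4}:  v_{2} + v_{4} = v_{8} — sig = ⟨2 | 1⟩
  • {2,5}:  v_{2} + v_{5} = v_{3} — sig = ⟨2 | 1⟩
  • {2,8}:  v_{2} + v_{8} = v_{6} — sig = ⟨2 | 1⟩
  • {3,4}:  v_{3} + v_{4} = v_{7} — sig = ⟨2 | 1⟩
  • {3,6}:  v_{3} + v_{6} = v_{2} — sig = ⟨2 | 1⟩
  • {3,7}:  v_{3} + v_{7} = v_{5} — sig = ⟨2 | 1⟩
  • {5,8}:  v_{5} + v_{8} = v_{7} — sig = ⟨2 | 1⟩
  • {6,7}:  v_{6} + v_{7} = v_{8} — sig = ⟨2 | 1⟩
  • {7,8}:  v_{7} + v_{8} = v_{4} — sig = ⟨2 | 1⟩
  • {1,5}:  v_{1} + v_{5} = 2·v_{3} — sig = ⟨2 | 2⟩
  • {1,6}:  v_{1} + v_{6} = 2·v_{2} — sig = ⟨2 | 2⟩
  • {4,5}:  v_{4} + v_{5} = 2·v_{7} — sig = ⟨2 | 2⟩
  • {4,6}:  v_{4} + v_{6} = 2·v_{8} — sig = ⟨2 | 2⟩

Signatures (|P|; sorted positive RHS coefficients), sorted:
    |P|=2: 20 collections, coeffs (), (), (), (), (1), (1), (1), (1), (1), (1), (1), (1), (1), (1), (1), (1), (2), (2), (2), (2)


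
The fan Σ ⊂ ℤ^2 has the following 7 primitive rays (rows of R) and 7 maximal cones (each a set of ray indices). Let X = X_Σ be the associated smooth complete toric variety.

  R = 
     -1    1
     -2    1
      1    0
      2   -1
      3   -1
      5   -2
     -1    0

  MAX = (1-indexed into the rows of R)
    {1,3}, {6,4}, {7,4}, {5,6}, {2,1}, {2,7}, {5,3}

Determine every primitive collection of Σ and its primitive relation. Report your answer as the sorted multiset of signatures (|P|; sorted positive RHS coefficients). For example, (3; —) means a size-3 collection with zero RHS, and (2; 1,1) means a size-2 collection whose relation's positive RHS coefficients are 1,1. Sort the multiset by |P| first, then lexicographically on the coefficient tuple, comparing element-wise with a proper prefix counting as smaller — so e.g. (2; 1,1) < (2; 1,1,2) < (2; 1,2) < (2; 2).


14 collections generate NE(X_Σ); each relation:

  • {2,4}:  v_{2} + v_{4} = 0 ; sig = (2; —)
  • {3,7}:  v_{3} + v_{7} = 0 ; sig = (2; —)
  • {1,4}:  v_{1} + v_{4} = v_{3} ; sig = (2; 1)
  • {1,7}:  v_{1} + v_{7} = v_{2} ; sig = (2; 1)
  • {2,3}:  v_{2} + v_{3} = v_{1} ; sig = (2; 1)
  • {2,5}:  v_{2} + v_{5} = v_{3} ; sig = (2; 1)
  • {2,6}:  v_{2} + v_{6} = v_{5} ; sig = (2; 1)
  • {3,4}:  v_{3} + v_{4} = v_{5} ; sig = (2; 1)
  • {4,5}:  v_{4} + v_{5} = v_{6} ; sig = (2; 1)
  • {5,7}:  v_{5} + v_{7} = v_{4} ; sig = (2; 1)
  • {1,6}:  v_{1} + v_{6} = v_{3} + v_{5} ; sig = (2; 1,1)
  • {1,5}:  v_{1} + v_{5} = 2·v_{3} ; sig = (2; 2)
  • {3,6}:  v_{3} + v_{6} = 2·v_{5} ; sig = (2; 2)
  • {6,7}:  v_{6} + v_{7} = 2·v_{4} ; sig = (2; 2)

so the primitive-relation signature multiset is
{ (2; —) ×2,  (2; 1) ×8,  (2; 1,1),  (2; 2) ×3 }


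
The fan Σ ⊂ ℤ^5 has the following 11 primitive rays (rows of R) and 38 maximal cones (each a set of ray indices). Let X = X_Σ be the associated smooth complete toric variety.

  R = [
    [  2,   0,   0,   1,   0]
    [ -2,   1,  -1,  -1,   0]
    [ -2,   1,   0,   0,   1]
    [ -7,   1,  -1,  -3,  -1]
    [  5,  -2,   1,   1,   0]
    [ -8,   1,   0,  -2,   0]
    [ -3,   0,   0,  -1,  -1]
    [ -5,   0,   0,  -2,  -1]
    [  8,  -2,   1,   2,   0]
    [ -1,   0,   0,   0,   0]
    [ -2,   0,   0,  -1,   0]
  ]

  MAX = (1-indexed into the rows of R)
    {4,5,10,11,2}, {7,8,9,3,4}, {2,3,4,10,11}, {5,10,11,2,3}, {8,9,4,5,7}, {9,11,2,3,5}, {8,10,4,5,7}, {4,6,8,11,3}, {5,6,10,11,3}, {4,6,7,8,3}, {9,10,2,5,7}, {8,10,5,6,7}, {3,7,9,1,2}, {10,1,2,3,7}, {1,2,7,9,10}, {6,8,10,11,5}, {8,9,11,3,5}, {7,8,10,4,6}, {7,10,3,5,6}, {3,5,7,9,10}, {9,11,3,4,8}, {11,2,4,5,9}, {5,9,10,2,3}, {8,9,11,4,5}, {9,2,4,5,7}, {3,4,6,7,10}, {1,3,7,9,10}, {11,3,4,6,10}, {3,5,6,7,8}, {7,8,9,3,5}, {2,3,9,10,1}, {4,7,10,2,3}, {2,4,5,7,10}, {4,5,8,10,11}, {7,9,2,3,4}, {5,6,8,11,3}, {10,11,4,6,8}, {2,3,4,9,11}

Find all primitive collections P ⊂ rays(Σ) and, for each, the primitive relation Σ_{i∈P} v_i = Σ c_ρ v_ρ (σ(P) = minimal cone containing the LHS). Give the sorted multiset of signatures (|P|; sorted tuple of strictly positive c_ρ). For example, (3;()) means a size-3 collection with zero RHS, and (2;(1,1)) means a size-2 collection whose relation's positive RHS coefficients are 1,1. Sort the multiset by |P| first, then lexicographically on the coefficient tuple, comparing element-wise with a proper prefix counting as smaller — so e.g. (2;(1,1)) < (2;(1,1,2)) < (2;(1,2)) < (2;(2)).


Primitive collections (17):

  P = {1,11}:  v_{1} + v_{11} = 0 — sig = (2;())
  P = {1,8}:  v_{1} + v_{8} = v_{7} — sig = (2;(1))
  P = {2,8}:  v_{2} + v_{8} = v_{4} — sig = (2;(1))
  P = {7,11}:  v_{7} + v_{11} = v_{8} — sig = (2;(1))
  P = {1,4}:  v_{1} + v_{4} = v_{2} + v_{7} — sig = (2;(1,1))
  P = {1,5}:  v_{1} + v_{5} = v_{9} + v_{10} — sig = (2;(1,1))
  P = {1,6}:  v_{1} + v_{6} = v_{3} + v_{7} + v_{10} — sig = (2;(1,1,1))
  P = {2,6}:  v_{2} + v_{6} = v_{3} + v_{4} + v_{10} — sig = (2;(1,1,1))
  P = {6,9}:  v_{6} + v_{9} = v_{3} + v_{5} + v_{7} — sig = (2;(1,1,1))
  P = {3,8,10}:  v_{3} + v_{8} + v_{10} = v_{6} — sig = (3;(1))
  P = {9,10,11}:  v_{9} + v_{10} + v_{11} = v_{5} — sig = (3;(1))
  P = {8,9,10}:  v_{8} + v_{9} + v_{10} = v_{5} + v_{7} — sig = (3;(1,1))
  P = {4,9,10}:  v_{4} + v_{9} + v_{10} = v_{2} + v_{5} + v_{7} — sig = (3;(1,1,1))
  P = {4,5,6}:  v_{4} + v_{5} + v_{6} = v_{8} + v_{10} + 2·v_{11} — sig = (3;(1,1,2))
  P = {3,4,5}:  v_{3} + v_{4} + v_{5} = 2·v_{11} — sig = (3;(2))
  P = {2,3,5,7}:  v_{2} + v_{3} + v_{5} + v_{7} = v_{11} — sig = (4;(1))
  P = {2,3,7,9,10}:  v_{2} + v_{3} + v_{7} + v_{9} + v_{10} = 0 — sig = (5;())

Sorted signature multiset PRS(X):
    |P|=2: 9 collections, coeffs (), (1), (1), (1), (1,1), (1,1), (1,1,1), (1,1,1), (1,1,1)
    |P|=3: 6 collections, coeffs (1), (1), (1,1), (1,1,1), (1,1,2), (2)
    |P|=4: 1 collection, coeffs (1)
    |P|=5: 1 collection, coeffs ()


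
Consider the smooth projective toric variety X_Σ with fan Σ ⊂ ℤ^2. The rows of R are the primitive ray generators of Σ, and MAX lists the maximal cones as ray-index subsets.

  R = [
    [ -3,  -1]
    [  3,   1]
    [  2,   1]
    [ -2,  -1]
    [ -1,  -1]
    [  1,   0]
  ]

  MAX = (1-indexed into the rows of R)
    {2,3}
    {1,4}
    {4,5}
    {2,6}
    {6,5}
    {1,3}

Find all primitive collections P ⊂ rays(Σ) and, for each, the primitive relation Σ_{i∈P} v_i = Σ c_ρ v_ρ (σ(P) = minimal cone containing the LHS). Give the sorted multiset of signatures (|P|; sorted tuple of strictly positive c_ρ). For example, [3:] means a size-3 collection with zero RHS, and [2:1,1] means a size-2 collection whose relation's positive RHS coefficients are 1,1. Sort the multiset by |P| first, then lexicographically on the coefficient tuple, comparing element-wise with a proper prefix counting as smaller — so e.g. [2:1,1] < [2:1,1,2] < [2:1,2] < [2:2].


The 9 primitive collections of Σ (r=6, n=2):

  {1,2}:  v_{1} + v_{2} = 0  ⟹  sig = [2:]
  {3,4}:  v_{3} + v_{4} = 0  ⟹  sig = [2:]
  {1,6}:  v_{1} + v_{6} = v_{4}  ⟹  sig = [2:1]
  {2,4}:  v_{2} + v_{4} = v_{6}  ⟹  sig = [2:1]
  {3,5}:  v_{3} + v_{5} = v_{6}  ⟹  sig = [2:1]
  {3,6}:  v_{3} + v_{6} = v_{2}  ⟹  sig = [2:1]
  {4,6}:  v_{4} + v_{6} = v_{5}  ⟹  sig = [2:1]
  {1,5}:  v_{1} + v_{5} = 2·v_{4}  ⟹  sig = [2:2]
  {2,5}:  v_{2} + v_{5} = 2·v_{6}  ⟹  sig = [2:2]

Hence PRS(X_Σ) =
{ [2:] ×2,  [2:1] ×5,  [2:2] ×2 }


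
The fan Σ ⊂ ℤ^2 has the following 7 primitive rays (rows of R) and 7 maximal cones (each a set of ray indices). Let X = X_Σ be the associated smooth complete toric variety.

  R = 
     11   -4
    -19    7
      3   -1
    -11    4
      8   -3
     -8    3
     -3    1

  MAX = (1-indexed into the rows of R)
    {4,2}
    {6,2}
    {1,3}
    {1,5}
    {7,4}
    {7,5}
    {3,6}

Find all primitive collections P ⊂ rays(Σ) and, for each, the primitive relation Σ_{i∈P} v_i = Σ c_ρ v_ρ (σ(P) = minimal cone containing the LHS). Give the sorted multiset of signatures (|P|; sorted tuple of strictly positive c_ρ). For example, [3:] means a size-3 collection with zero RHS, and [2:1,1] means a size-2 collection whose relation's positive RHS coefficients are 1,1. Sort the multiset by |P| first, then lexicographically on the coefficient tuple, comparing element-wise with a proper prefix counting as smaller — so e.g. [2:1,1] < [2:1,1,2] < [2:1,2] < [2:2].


Δ(Σ) — 7 vertices, 14 min non-faces:

  P = {1,4}:  v_{1} + v_{4} = 0  ⟹  sig = [2:]
  P = {3,7}:  v_{3} + v_{7} = 0  ⟹  sig = [2:]
  P = {5,6}:  v_{5} + v_{6} = 0  ⟹  sig = [2:]
  P = {1,2}:  v_{1} + v_{2} = v_{6}  ⟹  sig = [2:1]
  P = {1,6}:  v_{1} + v_{6} = v_{3}  ⟹  sig = [2:1]
  P = {1,7}:  v_{1} + v_{7} = v_{5}  ⟹  sig = [2:1]
  P = {2,5}:  v_{2} + v_{5} = v_{4}  ⟹  sig = [2:1]
  P = {3,4}:  v_{3} + v_{4} = v_{6}  ⟹  sig = [2:1]
  P = {3,5}:  v_{3} + v_{5} = v_{1}  ⟹  sig = [2:1]
  P = {4,5}:  v_{4} + v_{5} = v_{7}  ⟹  sig = [2:1]
  P = {4,6}:  v_{4} + v_{6} = v_{2}  ⟹  sig = [2:1]
  P = {6,7}:  v_{6} + v_{7} = v_{4}  ⟹  sig = [2:1]
  P = {2,3}:  v_{2} + v_{3} = 2·v_{6}  ⟹  sig = [2:2]
  P = {2,7}:  v_{2} + v_{7} = 2·v_{4}  ⟹  sig = [2:2]

Hence PRS(X_Σ) =
    |P|=2: 14 collections, coeffs (), (), (), (1), (1), (1), (1), (1), (1), (1), (1), (1), (2), (2)


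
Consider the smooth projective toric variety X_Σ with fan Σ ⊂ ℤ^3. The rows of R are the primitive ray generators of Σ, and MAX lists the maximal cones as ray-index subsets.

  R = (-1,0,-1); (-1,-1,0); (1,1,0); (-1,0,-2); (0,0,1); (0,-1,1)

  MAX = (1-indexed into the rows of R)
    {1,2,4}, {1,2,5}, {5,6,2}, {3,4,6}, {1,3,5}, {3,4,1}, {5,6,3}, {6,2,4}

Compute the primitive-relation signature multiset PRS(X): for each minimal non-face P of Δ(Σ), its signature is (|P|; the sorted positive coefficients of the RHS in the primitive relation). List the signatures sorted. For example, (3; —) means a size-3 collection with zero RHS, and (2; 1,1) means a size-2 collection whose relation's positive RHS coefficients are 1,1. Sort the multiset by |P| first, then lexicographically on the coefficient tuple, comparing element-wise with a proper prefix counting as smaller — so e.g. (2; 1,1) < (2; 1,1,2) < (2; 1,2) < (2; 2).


The 3 primitive collections of Σ (r=6, n=3):

  P={2,3}:  v_{2} + v_{3} = 0  →  sig = (2; —)
  P={1,6}:  v_{1} + v_{6} = v_{2}  →  sig = (2; 1)
  P={4,5}:  v_{4} + v_{5} = v_{1}  →  sig = (2; 1)

so the primitive-relation signature multiset is
{ (2; —),  (2; 1) ×2 }


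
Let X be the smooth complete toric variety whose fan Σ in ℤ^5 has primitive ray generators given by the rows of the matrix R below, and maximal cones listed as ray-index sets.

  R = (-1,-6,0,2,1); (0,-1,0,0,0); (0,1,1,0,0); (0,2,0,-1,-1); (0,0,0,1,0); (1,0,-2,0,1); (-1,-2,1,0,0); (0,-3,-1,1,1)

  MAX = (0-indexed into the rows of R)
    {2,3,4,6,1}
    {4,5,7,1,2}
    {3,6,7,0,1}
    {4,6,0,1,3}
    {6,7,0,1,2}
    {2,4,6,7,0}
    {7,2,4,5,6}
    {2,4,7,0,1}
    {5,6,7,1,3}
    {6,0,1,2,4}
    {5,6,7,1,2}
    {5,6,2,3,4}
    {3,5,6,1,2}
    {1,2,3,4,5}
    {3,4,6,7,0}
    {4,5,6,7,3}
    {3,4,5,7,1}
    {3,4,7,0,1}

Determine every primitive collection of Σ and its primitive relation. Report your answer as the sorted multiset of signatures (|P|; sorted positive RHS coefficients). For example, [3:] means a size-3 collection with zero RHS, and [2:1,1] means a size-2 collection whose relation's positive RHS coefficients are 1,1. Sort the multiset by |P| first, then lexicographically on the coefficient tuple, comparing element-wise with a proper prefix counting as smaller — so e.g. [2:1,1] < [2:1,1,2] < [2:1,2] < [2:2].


5 collections generate NE(X_Σ); each relation:

  P = {0,5}:  v_{0} + v_{5} = 2·v_{7}  so sig = [2:2]
  P = {2,3,7}:  v_{2} + v_{3} + v_{7} = 0  so sig = [3:]
  P = {0,2,3}:  v_{0} + v_{2} + v_{3} = v_{1} + v_{4} + v_{6}  so sig = [3:1,1,1]
  P = {1,4,5,6}:  v_{1} + v_{4} + v_{5} + v_{6} = v_{7}  so sig = [4:1]
  P = {1,4,6,7}:  v_{1} + v_{4} + v_{6} + v_{7} = v_{0}  so sig = [4:1]

Signatures (|P|; sorted positive RHS coefficients), sorted:
{ [2:2],  [3:],  [3:1,1,1],  [4:1] ×2 }


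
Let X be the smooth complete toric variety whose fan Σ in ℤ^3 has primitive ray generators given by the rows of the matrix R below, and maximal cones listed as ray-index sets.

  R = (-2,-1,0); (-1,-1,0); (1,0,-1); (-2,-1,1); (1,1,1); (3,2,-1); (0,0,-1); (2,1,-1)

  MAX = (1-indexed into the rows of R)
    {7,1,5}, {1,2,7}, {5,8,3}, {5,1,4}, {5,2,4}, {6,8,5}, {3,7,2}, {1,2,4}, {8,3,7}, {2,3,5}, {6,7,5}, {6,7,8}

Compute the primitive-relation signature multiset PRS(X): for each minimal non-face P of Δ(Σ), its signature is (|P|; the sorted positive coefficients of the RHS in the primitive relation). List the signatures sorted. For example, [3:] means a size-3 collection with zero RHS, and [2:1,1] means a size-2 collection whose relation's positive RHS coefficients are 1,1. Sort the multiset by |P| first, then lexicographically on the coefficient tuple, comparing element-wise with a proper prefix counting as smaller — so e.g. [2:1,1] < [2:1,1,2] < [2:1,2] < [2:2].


Δ(Σ) — 8 vertices, 14 min non-faces:

  P = {4,8}:  v_{4} + v_{8} = 0 — sig = [2:]
  P = {1,8}:  v_{1} + v_{8} = v_{7} — sig = [2:1]
  P = {2,6}:  v_{2} + v_{6} = v_{8} — sig = [2:1]
  P = {2,8}:  v_{2} + v_{8} = v_{3} — sig = [2:1]
  P = {3,4}:  v_{3} + v_{4} = v_{2} — sig = [2:1]
  P = {4,7}:  v_{4} + v_{7} = v_{1} — sig = [2:1]
  P = {1,3}:  v_{1} + v_{3} = v_{2} + v_{7} — sig = [2:1,1]
  P = {4,6}:  v_{4} + v_{6} = v_{5} + v_{7} — sig = [2:1,1]
  P = {1,6}:  v_{1} + v_{6} = v_{5} + 2·v_{7} — sig = [2:1,2]
  P = {3,6}:  v_{3} + v_{6} = 2·v_{8} — sig = [2:2]
  P = {2,5,7}:  v_{2} + v_{5} + v_{7} = 0 — sig = [3:]
  P = {1,2,5}:  v_{1} + v_{2} + v_{5} = v_{4} — sig = [3:1]
  P = {3,5,7}:  v_{3} + v_{5} + v_{7} = v_{8} — sig = [3:1]
  P = {5,7,8}:  v_{5} + v_{7} + v_{8} = v_{6} — sig = [3:1]

so the primitive-relation signature multiset is
{ [2:],  [2:1] ×5,  [2:1,1] ×2,  [2:1,2],  [2:2],  [3:],  [3:1] ×3 }


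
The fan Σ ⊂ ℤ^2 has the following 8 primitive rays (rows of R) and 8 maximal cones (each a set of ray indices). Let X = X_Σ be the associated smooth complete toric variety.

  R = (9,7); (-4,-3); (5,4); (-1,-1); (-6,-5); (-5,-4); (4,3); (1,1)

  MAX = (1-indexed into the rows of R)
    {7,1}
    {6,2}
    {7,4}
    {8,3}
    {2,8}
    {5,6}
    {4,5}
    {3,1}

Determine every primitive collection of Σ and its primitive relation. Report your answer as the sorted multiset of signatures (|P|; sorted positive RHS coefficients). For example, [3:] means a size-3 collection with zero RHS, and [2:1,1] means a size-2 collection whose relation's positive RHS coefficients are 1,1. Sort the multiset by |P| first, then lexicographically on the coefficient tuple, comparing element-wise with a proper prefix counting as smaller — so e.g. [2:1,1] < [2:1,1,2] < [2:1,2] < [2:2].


20 collections generate NE(X_Σ); each relation:

  P={2,7}:  v_{2} + v_{7} = 0  so sig = [2:]
  P={3,6}:  v_{3} + v_{6} = 0  so sig = [2:]
  P={4,8}:  v_{4} + v_{8} = 0  so sig = [2:]
  P={1,2}:  v_{1} + v_{2} = v_{3}  so sig = [2:1]
  P={1,6}:  v_{1} + v_{6} = v_{7}  so sig = [2:1]
  P={2,3}:  v_{2} + v_{3} = v_{8}  so sig = [2:1]
  P={2,4}:  v_{2} + v_{4} = v_{6}  so sig = [2:1]
  P={3,4}:  v_{3} + v_{4} = v_{7}  so sig = [2:1]
  P={3,5}:  v_{3} + v_{5} = v_{4}  so sig = [2:1]
  P={3,7}:  v_{3} + v_{7} = v_{1}  so sig = [2:1]
  P={4,6}:  v_{4} + v_{6} = v_{5}  so sig = [2:1]
  P={5,8}:  v_{5} + v_{8} = v_{6}  so sig = [2:1]
  P={6,7}:  v_{6} + v_{7} = v_{4}  so sig = [2:1]
  P={6,8}:  v_{6} + v_{8} = v_{2}  so sig = [2:1]
  P={7,8}:  v_{7} + v_{8} = v_{3}  so sig = [2:1]
  P={1,5}:  v_{1} + v_{5} = v_{4} + v_{7}  so sig = [2:1,1]
  P={1,4}:  v_{1} + v_{4} = 2·v_{7}  so sig = [2:2]
  P={1,8}:  v_{1} + v_{8} = 2·v_{3}  so sig = [2:2]
  P={2,5}:  v_{2} + v_{5} = 2·v_{6}  so sig = [2:2]
  P={5,7}:  v_{5} + v_{7} = 2·v_{4}  so sig = [2:2]

Signatures (|P|; sorted positive RHS coefficients), sorted:
[[2:], [2:], [2:], [2:1], [2:1], [2:1], [2:1], [2:1], [2:1], [2:1], [2:1], [2:1], [2:1], [2:1], [2:1], [2:1,1], [2:2], [2:2], [2:2], [2:2]]


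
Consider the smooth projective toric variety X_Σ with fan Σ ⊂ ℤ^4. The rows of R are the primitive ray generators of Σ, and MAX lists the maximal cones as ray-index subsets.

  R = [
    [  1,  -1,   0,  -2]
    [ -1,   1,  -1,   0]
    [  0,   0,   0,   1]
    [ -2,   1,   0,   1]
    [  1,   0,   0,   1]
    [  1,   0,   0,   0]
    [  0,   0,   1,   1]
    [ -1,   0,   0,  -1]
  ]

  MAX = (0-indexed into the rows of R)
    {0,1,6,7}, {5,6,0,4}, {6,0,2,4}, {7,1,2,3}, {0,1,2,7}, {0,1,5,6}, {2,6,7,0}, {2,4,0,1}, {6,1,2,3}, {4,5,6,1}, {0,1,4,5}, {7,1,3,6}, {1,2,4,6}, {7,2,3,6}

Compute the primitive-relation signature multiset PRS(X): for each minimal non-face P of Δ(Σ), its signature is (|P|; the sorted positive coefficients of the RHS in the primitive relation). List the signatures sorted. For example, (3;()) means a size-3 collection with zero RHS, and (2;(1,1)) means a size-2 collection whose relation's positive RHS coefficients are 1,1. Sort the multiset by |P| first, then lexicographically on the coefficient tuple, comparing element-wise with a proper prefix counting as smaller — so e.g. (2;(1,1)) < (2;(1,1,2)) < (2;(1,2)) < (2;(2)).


9 collections generate NE(X_Σ); each relation:

  {4,7}:  v_{4} + v_{7} = 0  →  sig = (2;())
  {0,3}:  v_{0} + v_{3} = v_{7}  →  sig = (2;(1))
  {2,5}:  v_{2} + v_{5} = v_{4}  →  sig = (2;(1))
  {3,5}:  v_{3} + v_{5} = v_{1} + v_{6}  →  sig = (2;(1,1))
  {3,4}:  v_{3} + v_{4} = v_{1} + v_{2} + v_{6}  →  sig = (2;(1,1,1))
  {5,7}:  v_{5} + v_{7} = v_{0} + v_{1} + v_{6}  →  sig = (2;(1,1,1))
  {0,1,2,6}:  v_{0} + v_{1} + v_{2} + v_{6} = 0  →  sig = (4;())
  {0,1,4,6}:  v_{0} + v_{1} + v_{4} + v_{6} = v_{5}  →  sig = (4;(1))
  {1,2,6,7}:  v_{1} + v_{2} + v_{6} + v_{7} = v_{3}  →  sig = (4;(1))

Hence PRS(X_Σ) =
    |P|=2: 6 collections, coeffs (), (1), (1), (1,1), (1,1,1), (1,1,1)
    |P|=4: 3 collections, coeffs (), (1), (1)


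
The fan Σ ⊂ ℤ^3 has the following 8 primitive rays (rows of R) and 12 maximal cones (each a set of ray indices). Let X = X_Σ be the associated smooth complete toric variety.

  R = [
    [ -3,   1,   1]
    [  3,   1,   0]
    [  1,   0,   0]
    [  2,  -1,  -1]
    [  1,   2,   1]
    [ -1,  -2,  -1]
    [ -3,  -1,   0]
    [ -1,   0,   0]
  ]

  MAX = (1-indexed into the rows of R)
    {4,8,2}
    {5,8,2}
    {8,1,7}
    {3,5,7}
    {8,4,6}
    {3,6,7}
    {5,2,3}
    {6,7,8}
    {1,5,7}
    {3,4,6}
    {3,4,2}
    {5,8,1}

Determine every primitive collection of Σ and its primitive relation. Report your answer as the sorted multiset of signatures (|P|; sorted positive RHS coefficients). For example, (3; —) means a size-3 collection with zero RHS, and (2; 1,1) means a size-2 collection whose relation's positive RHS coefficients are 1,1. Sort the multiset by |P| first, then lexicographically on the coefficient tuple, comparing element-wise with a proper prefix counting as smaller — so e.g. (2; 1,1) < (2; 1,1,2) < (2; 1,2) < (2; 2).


|primitive collections| = 11. Relations:

  {2,7}:  v_{2} + v_{7} = 0 — sig = (2; —)
  {3,8}:  v_{3} + v_{8} = 0 — sig = (2; —)
  {5,6}:  v_{5} + v_{6} = 0 — sig = (2; —)
  {1,4}:  v_{1} + v_{4} = v_{8} — sig = (2; 1)
  {2,6}:  v_{2} + v_{6} = v_{4} — sig = (2; 1)
  {4,5}:  v_{4} + v_{5} = v_{2} — sig = (2; 1)
  {4,7}:  v_{4} + v_{7} = v_{6} — sig = (2; 1)
  {1,2}:  v_{1} + v_{2} = v_{5} + v_{8} — sig = (2; 1,1)
  {1,3}:  v_{1} + v_{3} = v_{5} + v_{7} — sig = (2; 1,1)
  {1,6}:  v_{1} + v_{6} = v_{7} + v_{8} — sig = (2; 1,1)
  {5,7,8}:  v_{5} + v_{7} + v_{8} = v_{1} — sig = (3; 1)

so the primitive-relation signature multiset is
    |P|=2: 10 collections, coeffs (), (), (), (1), (1), (1), (1), (1,1), (1,1), (1,1)
    |P|=3: 1 collection, coeffs (1)


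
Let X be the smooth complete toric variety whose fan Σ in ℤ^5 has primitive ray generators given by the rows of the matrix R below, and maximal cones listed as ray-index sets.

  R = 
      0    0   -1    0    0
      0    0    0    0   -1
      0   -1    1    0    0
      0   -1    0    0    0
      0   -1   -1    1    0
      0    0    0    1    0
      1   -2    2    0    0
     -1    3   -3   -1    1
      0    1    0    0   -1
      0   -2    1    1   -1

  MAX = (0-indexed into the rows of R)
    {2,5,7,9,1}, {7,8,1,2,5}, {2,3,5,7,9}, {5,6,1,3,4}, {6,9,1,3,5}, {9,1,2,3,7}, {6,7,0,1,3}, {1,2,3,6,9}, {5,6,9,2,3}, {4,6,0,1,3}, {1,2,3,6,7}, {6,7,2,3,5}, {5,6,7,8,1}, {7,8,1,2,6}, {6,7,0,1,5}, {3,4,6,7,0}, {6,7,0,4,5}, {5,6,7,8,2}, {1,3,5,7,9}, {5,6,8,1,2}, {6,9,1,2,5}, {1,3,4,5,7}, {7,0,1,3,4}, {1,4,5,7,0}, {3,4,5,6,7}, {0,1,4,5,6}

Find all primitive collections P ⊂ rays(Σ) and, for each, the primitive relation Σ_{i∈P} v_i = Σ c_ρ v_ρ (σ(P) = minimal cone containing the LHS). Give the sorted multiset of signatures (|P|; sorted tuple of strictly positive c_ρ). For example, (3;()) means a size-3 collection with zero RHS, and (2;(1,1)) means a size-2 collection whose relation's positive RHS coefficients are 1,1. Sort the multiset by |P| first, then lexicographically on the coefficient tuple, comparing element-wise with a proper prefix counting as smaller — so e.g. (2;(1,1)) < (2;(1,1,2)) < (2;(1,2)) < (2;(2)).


|primitive collections| = 14. Relations:

  • {0,2}:  v_{0} + v_{2} = v_{3} — sig = (2;(1))
  • {3,8}:  v_{3} + v_{8} = v_{1} — sig = (2;(1))
  • {4,8}:  v_{4} + v_{8} = v_{0} + v_{1} + v_{5} — sig = (2;(1,1,1))
  • {0,8}:  v_{0} + v_{8} = 2·v_{1} + v_{5} + v_{6} + v_{7} — sig = (2;(1,1,1,2))
  • {0,9}:  v_{0} + v_{9} = v_{1} + 2·v_{3} + v_{5} — sig = (2;(1,1,2))
  • {8,9}:  v_{8} + v_{9} = 2·v_{1} + v_{2} + v_{5} — sig = (2;(1,1,2))
  • {2,4}:  v_{2} + v_{4} = 2·v_{3} + v_{5} — sig = (2;(1,2))
  • {4,9}:  v_{4} + v_{9} = v_{1} + 3·v_{3} + 2·v_{5} — sig = (2;(1,2,3))
  • {0,3,5}:  v_{0} + v_{3} + v_{5} = v_{4} — sig = (3;(1))
  • {6,7,9}:  v_{6} + v_{7} + v_{9} = v_{3} — sig = (3;(1))
  • {1,2,3,5}:  v_{1} + v_{2} + v_{3} + v_{5} = v_{9} — sig = (4;(1))
  • {1,4,6,7}:  v_{1} + v_{4} + v_{6} + v_{7} = 2·v_{0} — sig = (4;(2))
  • {1,2,5,6,7}:  v_{1} + v_{2} + v_{5} + v_{6} + v_{7} = 0 — sig = (5;())
  • {1,3,5,6,7}:  v_{1} + v_{3} + v_{5} + v_{6} + v_{7} = v_{0} — sig = (5;(1))

Sorted signature multiset PRS(X):
    (2;(1))
    (2;(1))
    (2;(1,1,1))
    (2;(1,1,1,2))
    (2;(1,1,2))
    (2;(1,1,2))
    (2;(1,2))
    (2;(1,2,3))
    (3;(1))
    (3;(1))
    (4;(1))
    (4;(2))
    (5;())
    (5;(1))


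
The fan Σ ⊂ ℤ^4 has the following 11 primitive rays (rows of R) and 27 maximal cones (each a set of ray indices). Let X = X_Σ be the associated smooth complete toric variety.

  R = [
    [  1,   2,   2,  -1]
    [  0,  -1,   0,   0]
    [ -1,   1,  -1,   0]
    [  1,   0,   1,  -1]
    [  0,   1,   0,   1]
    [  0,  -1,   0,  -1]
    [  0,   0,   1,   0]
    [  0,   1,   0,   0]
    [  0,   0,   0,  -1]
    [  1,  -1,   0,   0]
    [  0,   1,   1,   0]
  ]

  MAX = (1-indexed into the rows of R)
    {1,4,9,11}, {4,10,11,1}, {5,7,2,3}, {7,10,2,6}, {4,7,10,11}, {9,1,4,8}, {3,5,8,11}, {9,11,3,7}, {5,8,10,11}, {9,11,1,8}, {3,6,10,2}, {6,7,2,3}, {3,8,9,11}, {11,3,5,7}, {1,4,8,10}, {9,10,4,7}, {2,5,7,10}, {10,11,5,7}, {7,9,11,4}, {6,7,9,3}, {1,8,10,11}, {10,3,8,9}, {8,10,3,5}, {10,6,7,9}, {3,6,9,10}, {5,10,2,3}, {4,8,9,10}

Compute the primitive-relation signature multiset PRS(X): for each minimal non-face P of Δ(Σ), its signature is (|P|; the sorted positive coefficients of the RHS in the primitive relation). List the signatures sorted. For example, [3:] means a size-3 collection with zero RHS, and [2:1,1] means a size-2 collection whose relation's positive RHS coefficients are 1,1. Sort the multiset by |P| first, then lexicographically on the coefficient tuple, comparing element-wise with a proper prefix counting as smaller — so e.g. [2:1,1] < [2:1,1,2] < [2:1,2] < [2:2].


|primitive collections| = 22. Relations:

  • {2,8}:  v_{2} + v_{8} = 0  so sig = [2:]
  • {5,6}:  v_{5} + v_{6} = 0  so sig = [2:]
  • {2,9}:  v_{2} + v_{9} = v_{6}  so sig = [2:1]
  • {2,11}:  v_{2} + v_{11} = v_{7}  so sig = [2:1]
  • {5,9}:  v_{5} + v_{9} = v_{8}  so sig = [2:1]
  • {6,8}:  v_{6} + v_{8} = v_{9}  so sig = [2:1]
  • {7,8}:  v_{7} + v_{8} = v_{11}  so sig = [2:1]
  • {1,2}:  v_{1} + v_{2} = v_{4} + v_{11}  so sig = [2:1,1]
  • {3,4}:  v_{3} + v_{4} = v_{8} + v_{9}  so sig = [2:1,1]
  • {6,11}:  v_{6} + v_{11} = v_{7} + v_{9}  so sig = [2:1,1]
  • {1,6}:  v_{1} + v_{6} = v_{4} + v_{9} + v_{11}  so sig = [2:1,1,1]
  • {2,4}:  v_{2} + v_{4} = v_{7} + v_{9} + v_{10}  so sig = [2:1,1,1]
  • {4,5}:  v_{4} + v_{5} = v_{8} + v_{10} + v_{11}  so sig = [2:1,1,1]
  • {1,3}:  v_{1} + v_{3} = 2·v_{8} + v_{9} + v_{11}  so sig = [2:1,1,2]
  • {4,6}:  v_{4} + v_{6} = v_{7} + 2·v_{9} + v_{10}  so sig = [2:1,1,2]
  • {1,7}:  v_{1} + v_{7} = v_{4} + 2·v_{11}  so sig = [2:1,2]
  • {1,5}:  v_{1} + v_{5} = 2·v_{8} + v_{10} + 2·v_{11}  so sig = [2:1,2,2]
  • {3,7,10}:  v_{3} + v_{7} + v_{10} = 0  so sig = [3:]
  • {3,10,11}:  v_{3} + v_{10} + v_{11} = v_{8}  so sig = [3:1]
  • {4,8,11}:  v_{4} + v_{8} + v_{11} = v_{1}  so sig = [3:1]
  • {9,10,11}:  v_{9} + v_{10} + v_{11} = v_{4}  so sig = [3:1]
  • {1,9,10}:  v_{1} + v_{9} + v_{10} = 2·v_{4} + v_{8}  so sig = [3:1,2]

so the primitive-relation signature multiset is
    [2:]
    [2:]
    [2:1]
    [2:1]
    [2:1]
    [2:1]
    [2:1]
    [2:1,1]
    [2:1,1]
    [2:1,1]
    [2:1,1,1]
    [2:1,1,1]
    [2:1,1,1]
    [2:1,1,2]
    [2:1,1,2]
    [2:1,2]
    [2:1,2,2]
    [3:]
    [3:1]
    [3:1]
    [3:1]
    [3:1,2]


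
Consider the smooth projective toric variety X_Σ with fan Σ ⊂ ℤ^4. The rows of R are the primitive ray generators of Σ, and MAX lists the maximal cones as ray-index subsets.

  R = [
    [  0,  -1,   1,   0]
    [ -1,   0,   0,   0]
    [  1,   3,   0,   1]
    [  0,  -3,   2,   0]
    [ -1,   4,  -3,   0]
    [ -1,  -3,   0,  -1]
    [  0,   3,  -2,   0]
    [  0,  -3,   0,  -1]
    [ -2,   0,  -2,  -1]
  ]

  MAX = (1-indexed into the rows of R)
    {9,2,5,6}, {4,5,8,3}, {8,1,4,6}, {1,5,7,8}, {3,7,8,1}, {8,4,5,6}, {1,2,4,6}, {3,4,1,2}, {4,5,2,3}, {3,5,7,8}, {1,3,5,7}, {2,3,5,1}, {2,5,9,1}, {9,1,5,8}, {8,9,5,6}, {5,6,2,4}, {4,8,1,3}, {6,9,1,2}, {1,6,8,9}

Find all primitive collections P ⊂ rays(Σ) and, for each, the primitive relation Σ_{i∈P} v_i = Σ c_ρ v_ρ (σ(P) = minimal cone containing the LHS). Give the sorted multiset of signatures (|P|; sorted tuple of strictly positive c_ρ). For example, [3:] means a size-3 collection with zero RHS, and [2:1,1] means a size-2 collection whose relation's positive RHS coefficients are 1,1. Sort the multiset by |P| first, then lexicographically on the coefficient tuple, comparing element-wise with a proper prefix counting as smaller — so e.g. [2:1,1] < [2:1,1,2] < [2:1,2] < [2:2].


Σ has 11 primitive collections:

  P={3,6}:  v_{3} + v_{6} = 0  ⟹  sig = [2:]
  P={4,7}:  v_{4} + v_{7} = 0  ⟹  sig = [2:]
  P={2,8}:  v_{2} + v_{8} = v_{6}  ⟹  sig = [2:1]
  P={2,7}:  v_{2} + v_{7} = v_{1} + v_{5}  ⟹  sig = [2:1,1]
  P={3,9}:  v_{3} + v_{9} = v_{1} + v_{5}  ⟹  sig = [2:1,1]
  P={4,9}:  v_{4} + v_{9} = v_{2} + v_{6}  ⟹  sig = [2:1,1]
  P={6,7}:  v_{6} + v_{7} = v_{1} + v_{5} + v_{8}  ⟹  sig = [2:1,1,1]
  P={7,9}:  v_{7} + v_{9} = 2·v_{1} + 2·v_{5} + v_{8}  ⟹  sig = [2:1,2,2]
  P={1,4,5}:  v_{1} + v_{4} + v_{5} = v_{2}  ⟹  sig = [3:1]
  P={1,5,6}:  v_{1} + v_{5} + v_{6} = v_{9}  ⟹  sig = [3:1]
  P={1,3,5,8}:  v_{1} + v_{3} + v_{5} + v_{8} = v_{7}  ⟹  sig = [4:1]

Hence PRS(X_Σ) =
{ [2:] ×2,  [2:1],  [2:1,1] ×3,  [2:1,1,1],  [2:1,2,2],  [3:1] ×2,  [4:1] }


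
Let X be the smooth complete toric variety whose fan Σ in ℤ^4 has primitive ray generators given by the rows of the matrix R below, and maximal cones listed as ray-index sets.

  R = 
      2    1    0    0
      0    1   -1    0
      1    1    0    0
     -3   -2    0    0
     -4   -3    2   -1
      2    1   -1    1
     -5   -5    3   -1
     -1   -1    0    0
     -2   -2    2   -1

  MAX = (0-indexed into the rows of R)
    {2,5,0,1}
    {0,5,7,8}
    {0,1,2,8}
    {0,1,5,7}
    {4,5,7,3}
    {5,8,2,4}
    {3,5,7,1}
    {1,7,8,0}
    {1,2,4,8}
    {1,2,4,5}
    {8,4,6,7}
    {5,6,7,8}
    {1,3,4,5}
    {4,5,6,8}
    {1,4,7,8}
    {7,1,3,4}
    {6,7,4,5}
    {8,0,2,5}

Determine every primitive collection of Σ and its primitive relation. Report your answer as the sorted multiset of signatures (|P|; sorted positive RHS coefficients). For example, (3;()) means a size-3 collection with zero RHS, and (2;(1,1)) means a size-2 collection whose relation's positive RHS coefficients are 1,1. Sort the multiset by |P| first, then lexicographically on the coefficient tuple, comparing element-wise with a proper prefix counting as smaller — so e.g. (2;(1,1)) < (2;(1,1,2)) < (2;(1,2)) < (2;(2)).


The 12 primitive collections of Σ (r=9, n=4):

  P = {2,7}:  v_{2} + v_{7} = 0 — sig = (2;())
  P = {0,3}:  v_{0} + v_{3} = v_{7} — sig = (2;(1))
  P = {0,4}:  v_{0} + v_{4} = v_{8} — sig = (2;(1))
  P = {1,6}:  v_{1} + v_{6} = v_{4} + v_{7} — sig = (2;(1,1))
  P = {3,8}:  v_{3} + v_{8} = v_{4} + v_{7} — sig = (2;(1,1))
  P = {2,3}:  v_{2} + v_{3} = v_{1} + v_{4} + v_{5} — sig = (2;(1,1,1))
  P = {2,6}:  v_{2} + v_{6} = v_{4} + v_{5} + v_{8} — sig = (2;(1,1,1))
  P = {0,6}:  v_{0} + v_{6} = v_{5} + v_{7} + 2·v_{8} — sig = (2;(1,1,2))
  P = {3,6}:  v_{3} + v_{6} = 2·v_{4} + v_{5} + 2·v_{7} — sig = (2;(1,2,2))
  P = {1,5,8}:  v_{1} + v_{5} + v_{8} = 0 — sig = (3;())
  P = {1,4,5,7}:  v_{1} + v_{4} + v_{5} + v_{7} = v_{3} — sig = (4;(1))
  P = {4,5,7,8}:  v_{4} + v_{5} + v_{7} + v_{8} = v_{6} — sig = (4;(1))

Signatures (|P|; sorted positive RHS coefficients), sorted:
    (2;())
    (2;(1))
    (2;(1))
    (2;(1,1))
    (2;(1,1))
    (2;(1,1,1))
    (2;(1,1,1))
    (2;(1,1,2))
    (2;(1,2,2))
    (3;())
    (4;(1))
    (4;(1))


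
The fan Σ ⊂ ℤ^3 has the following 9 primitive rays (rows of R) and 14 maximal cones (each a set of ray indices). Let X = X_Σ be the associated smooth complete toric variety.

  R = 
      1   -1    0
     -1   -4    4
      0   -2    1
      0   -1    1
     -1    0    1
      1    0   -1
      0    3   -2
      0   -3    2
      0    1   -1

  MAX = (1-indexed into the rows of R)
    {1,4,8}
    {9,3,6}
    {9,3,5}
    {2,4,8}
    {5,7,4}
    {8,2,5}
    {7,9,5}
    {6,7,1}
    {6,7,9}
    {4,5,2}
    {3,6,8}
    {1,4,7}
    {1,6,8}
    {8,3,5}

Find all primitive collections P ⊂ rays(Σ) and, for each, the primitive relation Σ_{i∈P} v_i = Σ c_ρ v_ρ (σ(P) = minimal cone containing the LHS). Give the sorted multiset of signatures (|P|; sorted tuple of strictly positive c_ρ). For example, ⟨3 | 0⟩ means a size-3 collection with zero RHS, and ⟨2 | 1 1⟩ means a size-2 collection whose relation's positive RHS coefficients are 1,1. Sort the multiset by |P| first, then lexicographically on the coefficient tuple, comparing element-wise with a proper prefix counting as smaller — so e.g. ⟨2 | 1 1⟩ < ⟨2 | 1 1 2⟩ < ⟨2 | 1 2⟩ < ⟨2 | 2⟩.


Σ has 16 primitive collections:

  P={4,9}:  v_{4} + v_{9} = 0  →  sig = ⟨2 | 0⟩
  P={5,6}:  v_{5} + v_{6} = 0  →  sig = ⟨2 | 0⟩
  P={7,8}:  v_{7} + v_{8} = 0  →  sig = ⟨2 | 0⟩
  P={1,5}:  v_{1} + v_{5} = v_{4}  →  sig = ⟨2 | 1⟩
  P={1,9}:  v_{1} + v_{9} = v_{6}  →  sig = ⟨2 | 1⟩
  P={3,4}:  v_{3} + v_{4} = v_{8}  →  sig = ⟨2 | 1⟩
  P={3,7}:  v_{3} + v_{7} = v_{9}  →  sig = ⟨2 | 1⟩
  P={4,6}:  v_{4} + v_{6} = v_{1}  →  sig = ⟨2 | 1⟩
  P={8,9}:  v_{8} + v_{9} = v_{3}  →  sig = ⟨2 | 1⟩
  P={1,3}:  v_{1} + v_{3} = v_{6} + v_{8}  →  sig = ⟨2 | 1 1⟩
  P={2,6}:  v_{2} + v_{6} = v_{4} + v_{8}  →  sig = ⟨2 | 1 1⟩
  P={2,7}:  v_{2} + v_{7} = v_{4} + v_{5}  →  sig = ⟨2 | 1 1⟩
  P={2,9}:  v_{2} + v_{9} = v_{5} + v_{8}  →  sig = ⟨2 | 1 1⟩
  P={1,2}:  v_{1} + v_{2} = 2·v_{4} + v_{8}  →  sig = ⟨2 | 1 2⟩
  P={2,3}:  v_{2} + v_{3} = v_{5} + 2·v_{8}  →  sig = ⟨2 | 1 2⟩
  P={4,5,8}:  v_{4} + v_{5} + v_{8} = v_{2}  →  sig = ⟨3 | 1⟩

Signatures (|P|; sorted positive RHS coefficients), sorted:
    ⟨2 | 0⟩
    ⟨2 | 0⟩
    ⟨2 | 0⟩
    ⟨2 | 1⟩
    ⟨2 | 1⟩
    ⟨2 | 1⟩
    ⟨2 | 1⟩
    ⟨2 | 1⟩
    ⟨2 | 1⟩
    ⟨2 | 1 1⟩
    ⟨2 | 1 1⟩
    ⟨2 | 1 1⟩
    ⟨2 | 1 1⟩
    ⟨2 | 1 2⟩
    ⟨2 | 1 2⟩
    ⟨3 | 1⟩


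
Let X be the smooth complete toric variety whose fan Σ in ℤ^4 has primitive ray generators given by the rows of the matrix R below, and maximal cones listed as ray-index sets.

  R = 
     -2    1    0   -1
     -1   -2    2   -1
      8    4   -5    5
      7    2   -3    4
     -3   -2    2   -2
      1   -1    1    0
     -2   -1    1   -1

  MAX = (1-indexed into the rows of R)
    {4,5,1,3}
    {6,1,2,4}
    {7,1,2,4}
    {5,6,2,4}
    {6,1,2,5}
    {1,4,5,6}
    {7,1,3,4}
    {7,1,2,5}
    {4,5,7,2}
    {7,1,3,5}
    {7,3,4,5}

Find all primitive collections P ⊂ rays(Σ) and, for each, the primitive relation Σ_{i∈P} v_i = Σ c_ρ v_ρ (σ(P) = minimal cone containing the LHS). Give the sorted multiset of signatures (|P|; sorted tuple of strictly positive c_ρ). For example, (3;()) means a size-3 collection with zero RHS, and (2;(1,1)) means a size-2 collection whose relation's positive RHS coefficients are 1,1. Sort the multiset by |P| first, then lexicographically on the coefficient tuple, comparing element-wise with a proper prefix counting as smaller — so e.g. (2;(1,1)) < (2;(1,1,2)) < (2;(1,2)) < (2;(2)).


Δ(Σ) — 7 vertices, 5 min non-faces:

  P={2,3}:  v_{2} + v_{3} = v_{4}  ⇒ sig = (2;(1))
  P={6,7}:  v_{6} + v_{7} = v_{2}  ⇒ sig = (2;(1))
  P={3,6}:  v_{3} + v_{6} = v_{1} + 2·v_{4} + v_{5}  ⇒ sig = (2;(1,1,2))
  P={1,4,5,7}:  v_{1} + v_{4} + v_{5} + v_{7} = 0  ⇒ sig = (4;())
  P={1,2,4,5}:  v_{1} + v_{2} + v_{4} + v_{5} = v_{6}  ⇒ sig = (4;(1))

Hence PRS(X_Σ) =
    (2;(1))
    (2;(1))
    (2;(1,1,2))
    (4;())
    (4;(1))
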